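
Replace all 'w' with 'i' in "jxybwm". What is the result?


Input string: 'jxybwm'
Operation: replace 'w' with 'i'
Positions of 'w': 4
After replacement: jxybim


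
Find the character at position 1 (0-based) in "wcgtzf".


Input string: 'wcgtzf'
Operation: get character at index 1
Index mapping: s[0]='w', s[1]='c'
Result: 'c'


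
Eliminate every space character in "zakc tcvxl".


Input string: 'zakc tcvxl'
Operation: remove all spaces
Words: 'zakc', 'tcvxl'
Join without spaces: zakctcvxl


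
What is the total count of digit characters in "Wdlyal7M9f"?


Input string: 'Wdlyal7M9f'
Operation: count digit characters (0-9)
Scan: 'W', 'd', 'l', 'y', 'a', 'l', '7'(digit), 'M', '9'(digit), 'f'
Digits found: 2
Result: 2


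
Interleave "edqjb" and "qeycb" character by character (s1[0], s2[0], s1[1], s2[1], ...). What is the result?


String 1: 'edqjb'
String 2: 'qeycb'
Operation: alternate characters
Pairs: 'e'+'q', 'd'+'e', 'q'+'y', 'j'+'c', 'b'+'b'
Result: eqdeqyjcbb


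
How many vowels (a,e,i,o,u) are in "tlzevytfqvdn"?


Input string: 'tlzevytfqvdn'
Operation: count vowels (a, e, i, o, u)
Scan: s[0]='t', s[1]='l', s[2]='z', s[3]='e' (vowel), s[4]='v', s[5]='y', s[6]='t', s[7]='f', s[8]='q', s[9]='v', s[10]='d', s[11]='n'
Vowels found: 1
Result: 1


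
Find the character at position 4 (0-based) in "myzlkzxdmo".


Input string: 'myzlkzxdmo'
Operation: get character at index 4
Index mapping: s[0]='m', s[1]='y', s[2]='z', s[3]='l', s[4]='k'
Result: 'k'


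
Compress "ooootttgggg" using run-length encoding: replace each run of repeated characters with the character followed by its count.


Input: 'ooootttgggg'
Operation: identify consecutive runs
Runs: 'oooo' -> o4, 'ttt' -> t3, 'gggg' -> g4
Encoded: o4t3g4


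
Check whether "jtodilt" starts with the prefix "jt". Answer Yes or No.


Input string: 'jtodilt'
Prefix to check: 'jt'
First 2 characters of input: 'jt'
Match: True
Result: Yes


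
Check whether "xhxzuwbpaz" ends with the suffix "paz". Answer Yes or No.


Input string: 'xhxzuwbpaz'
Suffix to check: 'paz'
Last 3 characters of input: 'paz'
Match: True
Result: Yes


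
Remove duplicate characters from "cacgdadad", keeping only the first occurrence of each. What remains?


Input: 'cacgdadad'
Operation: keep first occurrence of each character
Scan: s[0]='c' new -> keep; s[1]='a' new -> keep; s[2]='c' seen -> skip; s[3]='g' new -> keep; s[4]='d' new -> keep; s[5]='a' seen -> skip; s[6]='d' seen -> skip; s[7]='a' seen -> skip; s[8]='d' seen -> skip
Result: cagd


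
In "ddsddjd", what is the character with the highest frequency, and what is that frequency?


Input: 'ddsddjd'
Operation: tally each character
Counts: 'd':5, 'j':1, 's':1
Maximum: 'd' appears 5 times


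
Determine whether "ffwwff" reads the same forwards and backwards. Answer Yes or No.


Input string: 'ffwwff'
Reversed: 'ffwwff'
Compare pairs: s[0]='f' vs s[5]='f' (match), s[1]='f' vs s[4]='f' (match), s[2]='w' vs s[3]='w' (match)
Palindrome: Yes


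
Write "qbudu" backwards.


Input string: 'qbudu'
Operation: reverse character order
Original order: 'q' -> 'b' -> 'u' -> 'd' -> 'u'
Reversed order: 'u' -> 'd' -> 'u' -> 'b' -> 'q'
Result: udubq


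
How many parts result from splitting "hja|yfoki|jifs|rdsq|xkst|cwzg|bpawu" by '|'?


Input string: 'hja|yfoki|jifs|rdsq|xkst|cwzg|bpawu'
Delimiter: '|'
Split result: 'hja', 'yfoki', 'jifs', 'rdsq', 'xkst', 'cwzg', 'bpawu'
Number of parts: 7


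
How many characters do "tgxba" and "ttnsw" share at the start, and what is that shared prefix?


String 1: 'tgxba'
String 2: 'ttnsw'
Compare position by position:
pos 0: 't' vs 't' match
pos 1: 'g' vs 't' differ -> stop
Longest common prefix: "t" (length 1)


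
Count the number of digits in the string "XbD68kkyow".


Input string: 'XbD68kkyow'
Operation: count digit characters (0-9)
Scan: 'X', 'b', 'D', '6'(digit), '8'(digit), 'k', 'k', 'y', 'o', 'w'
Digits found: 2
Result: 2


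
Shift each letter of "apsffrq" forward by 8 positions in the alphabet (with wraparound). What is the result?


Input: 'apsffrq', shift = 8
Operation: for each letter, (position + 8) mod 26
Mapping: 'a'(0+8=8)->'i', 'p'(15+8=23)->'x', 's'(18+8=26, 26 mod 26=0)->'a', 'f'(5+8=13)->'n', 'f'(5+8=13)->'n', 'r'(17+8=25)->'z', 'q'(16+8=24)->'y'
Result: ixannzy


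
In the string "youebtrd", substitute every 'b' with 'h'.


Input string: 'youebtrd'
Operation: replace 'b' with 'h'
Positions of 'b': 4
After replacement: youehtrd


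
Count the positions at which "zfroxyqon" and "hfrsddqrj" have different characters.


String 1: 'zfroxyqon'
String 2: 'hfrsddqrj'
Compare each position: pos 0: 'z'!='h', pos 1: 'f'=='f', pos 2: 'r'=='r', pos 3: 'o'!='s', pos 4: 'x'!='d', pos 5: 'y'!='d', pos 6: 'q'=='q', pos 7: 'o'!='r', pos 8: 'n'!='j'
Differing positions: 6
Hamming distance: 6


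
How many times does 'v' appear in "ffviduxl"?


Input string: 'ffviduxl'
Target character: 'v'
Scan each position: s[2]='v'
Matches found at indices: 2
Total: 1


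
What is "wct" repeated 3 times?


Input string: 'wct'
Operation: repeat 3 times
Concatenation: 'wct' + 'wct' + 'wct'
Result: wctwctwct


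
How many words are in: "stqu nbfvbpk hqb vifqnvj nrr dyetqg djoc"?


Input string: 'stqu nbfvbpk hqb vifqnvj nrr dyetqg djoc'
Operation: split by spaces
Words found: 'stqu', 'nbfvbpk', 'hqb', 'vifqnvj', 'nrr', 'dyetqg', 'djoc'
Word count: 7


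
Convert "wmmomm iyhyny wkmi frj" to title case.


Input string: 'wmmomm iyhyny wkmi frj'
Operation: capitalize first letter of each word
Word transformations: 'wmmomm'->'Wmmomm', 'iyhyny'->'Iyhyny', 'wkmi'->'Wkmi', 'frj'->'Frj'
Result: Wmmomm Iyhyny Wkmi Frj


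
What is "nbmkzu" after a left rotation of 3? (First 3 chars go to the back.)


Input: 'nbmkzu', shift = 3
Operation: split at index 3 and swap parts
Front part s[0:3] = 'nbm'
Back part s[3:] = 'kzu'
Rotated = back + front = 'kzu' + 'nbm'
Result: kzunbm


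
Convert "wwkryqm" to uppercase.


Input string: 'wwkryqm'
Operation: convert each letter to uppercase
Mapping: 'w'->'W', 'w'->'W', 'k'->'K', 'r'->'R', 'y'->'Y', 'q'->'Q', 'm'->'M'
Result: WWKRYQM


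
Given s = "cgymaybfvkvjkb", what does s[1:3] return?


Input string: 'cgymaybfvkvjkb'
Operation: slice [1:3]
Extract characters: s[1]='g', s[2]='y'
Result: gy


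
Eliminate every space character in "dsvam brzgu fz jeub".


Input string: 'dsvam brzgu fz jeub'
Operation: remove all spaces
Words: 'dsvam', 'brzgu', 'fz', 'jeub'
Join without spaces: dsvambrzgufzjeub


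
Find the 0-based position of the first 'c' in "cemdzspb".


Input string: 'cemdzspb'
Target: 'c'
Scanning left to right: s[0]='c'
First match at index: 0


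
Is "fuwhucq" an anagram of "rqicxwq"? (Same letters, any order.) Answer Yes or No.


String 1: 'rqicxwq' -> sorted: 'ciqqrwx'
String 2: 'fuwhucq' -> sorted: 'cfhquuw'
Compare sorted forms: 'ciqqrwx' != 'cfhquuw'
Anagram: No


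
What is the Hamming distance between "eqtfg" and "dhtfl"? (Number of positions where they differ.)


String 1: 'eqtfg'
String 2: 'dhtfl'
Compare each position: pos 0: 'e'!='d', pos 1: 'q'!='h', pos 2: 't'=='t', pos 3: 'f'=='f', pos 4: 'g'!='l'
Differing positions: 3
Hamming distance: 3


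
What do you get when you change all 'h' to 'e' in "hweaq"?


Input string: 'hweaq'
Operation: replace 'h' with 'e'
Positions of 'h': 0
After replacement: eweaq


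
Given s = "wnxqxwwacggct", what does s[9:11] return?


Input string: 'wnxqxwwacggct'
Operation: slice [9:11]
Extract characters: s[9]='g', s[10]='g'
Result: gg


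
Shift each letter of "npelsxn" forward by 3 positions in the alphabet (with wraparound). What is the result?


Input: 'npelsxn', shift = 3
Operation: for each letter, (position + 3) mod 26
Mapping: 'n'(13+3=16)->'q', 'p'(15+3=18)->'s', 'e'(4+3=7)->'h', 'l'(11+3=14)->'o', 's'(18+3=21)->'v', 'x'(23+3=26, 26 mod 26=0)->'a', 'n'(13+3=16)->'q'
Result: qshovaq


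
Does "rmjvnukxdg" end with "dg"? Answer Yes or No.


Input string: 'rmjvnukxdg'
Suffix to check: 'dg'
Last 2 characters of input: 'dg'
Match: True
Result: Yes


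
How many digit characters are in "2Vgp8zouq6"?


Input string: '2Vgp8zouq6'
Operation: count digit characters (0-9)
Scan: '2'(digit), 'V', 'g', 'p', '8'(digit), 'z', 'o', 'u', 'q', '6'(digit)
Digits found: 3
Result: 3


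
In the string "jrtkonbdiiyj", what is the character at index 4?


Input string: 'jrtkonbdiiyj'
Operation: get character at index 4
Index mapping: s[0]='j', s[1]='r', s[2]='t', s[3]='k', s[4]='o'
Result: 'o'


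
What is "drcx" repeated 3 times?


Input string: 'drcx'
Operation: repeat 3 times
Concatenation: 'drcx' + 'drcx' + 'drcx'
Result: drcxdrcxdrcx


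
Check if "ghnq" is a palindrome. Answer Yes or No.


Input string: 'ghnq'
Reversed: 'qnhg'
Compare pairs: s[0]='g' vs s[3]='q' (mismatch), s[1]='h' vs s[2]='n' (mismatch)
Palindrome: No


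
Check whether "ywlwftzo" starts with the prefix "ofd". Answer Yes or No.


Input string: 'ywlwftzo'
Prefix to check: 'ofd'
First 3 characters of input: 'ywl'
Match: False
Result: No


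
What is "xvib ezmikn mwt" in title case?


Input string: 'xvib ezmikn mwt'
Operation: capitalize first letter of each word
Word transformations: 'xvib'->'Xvib', 'ezmikn'->'Ezmikn', 'mwt'->'Mwt'
Result: Xvib Ezmikn Mwt


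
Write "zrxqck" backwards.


Input string: 'zrxqck'
Operation: reverse character order
Original order: 'z' -> 'r' -> 'x' -> 'q' -> 'c' -> 'k'
Reversed order: 'k' -> 'c' -> 'q' -> 'x' -> 'r' -> 'z'
Result: kcqxrz


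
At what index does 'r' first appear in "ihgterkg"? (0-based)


Input string: 'ihgterkg'
Target: 'r'
Scanning left to right: s[0]='i', s[1]='h', s[2]='g', s[3]='t', s[4]='e', s[5]='r'
First match at index: 5


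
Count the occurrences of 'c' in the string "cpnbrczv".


Input string: 'cpnbrczv'
Target character: 'c'
Scan each position: s[0]='c', s[5]='c'
Matches found at indices: 0, 5
Total: 2


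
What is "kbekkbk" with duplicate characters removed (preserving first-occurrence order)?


Input: 'kbekkbk'
Operation: keep first occurrence of each character
Scan: s[0]='k' new -> keep; s[1]='b' new -> keep; s[2]='e' new -> keep; s[3]='k' seen -> skip; s[4]='k' seen -> skip; s[5]='b' seen -> skip; s[6]='k' seen -> skip
Result: kbe


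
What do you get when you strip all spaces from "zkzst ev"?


Input string: 'zkzst ev'
Operation: remove all spaces
Words: 'zkzst', 'ev'
Join without spaces: zkzstev


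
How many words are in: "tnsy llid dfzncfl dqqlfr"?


Input string: 'tnsy llid dfzncfl dqqlfr'
Operation: split by spaces
Words found: 'tnsy', 'llid', 'dfzncfl', 'dqqlfr'
Word count: 4


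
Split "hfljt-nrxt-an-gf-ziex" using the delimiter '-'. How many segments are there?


Input string: 'hfljt-nrxt-an-gf-ziex'
Delimiter: '-'
Split result: 'hfljt', 'nrxt', 'an', 'gf', 'ziex'
Number of parts: 5


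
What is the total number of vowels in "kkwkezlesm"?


Input string: 'kkwkezlesm'
Operation: count vowels (a, e, i, o, u)
Scan: s[0]='k', s[1]='k', s[2]='w', s[3]='k', s[4]='e' (vowel), s[5]='z', s[6]='l', s[7]='e' (vowel), s[8]='s', s[9]='m'
Vowels found: 2
Result: 2


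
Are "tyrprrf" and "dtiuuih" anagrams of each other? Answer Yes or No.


String 1: 'tyrprrf' -> sorted: 'fprrrty'
String 2: 'dtiuuih' -> sorted: 'dhiituu'
Compare sorted forms: 'fprrrty' != 'dhiituu'
Anagram: No


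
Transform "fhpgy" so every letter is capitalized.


Input string: 'fhpgy'
Operation: convert each letter to uppercase
Mapping: 'f'->'F', 'h'->'H', 'p'->'P', 'g'->'G', 'y'->'Y'
Result: FHPGY


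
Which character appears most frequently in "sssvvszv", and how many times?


Input: 'sssvvszv'
Operation: tally each character
Counts: 's':4, 'v':3, 'z':1
Maximum: 's' appears 4 times


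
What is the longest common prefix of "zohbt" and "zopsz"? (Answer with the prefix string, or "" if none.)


String 1: 'zohbt'
String 2: 'zopsz'
Compare position by position:
pos 0: 'z' vs 'z' match
pos 1: 'o' vs 'o' match
pos 2: 'h' vs 'p' differ -> stop
Longest common prefix: "zo" (length 2)


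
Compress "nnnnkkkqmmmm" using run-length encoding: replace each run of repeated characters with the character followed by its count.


Input: 'nnnnkkkqmmmm'
Operation: identify consecutive runs
Runs: 'nnnn' -> n4, 'kkk' -> k3, 'q' -> q1, 'mmmm' -> m4
Encoded: n4k3q1m4


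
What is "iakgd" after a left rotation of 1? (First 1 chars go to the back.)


Input: 'iakgd', shift = 1
Operation: split at index 1 and swap parts
Front part s[0:1] = 'i'
Back part s[1:] = 'akgd'
Rotated = back + front = 'akgd' + 'i'
Result: akgdi


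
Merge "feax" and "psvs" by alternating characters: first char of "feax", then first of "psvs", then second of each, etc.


String 1: 'feax'
String 2: 'psvs'
Operation: alternate characters
Pairs: 'f'+'p', 'e'+'s', 'a'+'v', 'x'+'s'
Result: fpesavxs


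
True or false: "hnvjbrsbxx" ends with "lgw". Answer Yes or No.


Input string: 'hnvjbrsbxx'
Suffix to check: 'lgw'
Last 3 characters of input: 'bxx'
Match: False
Result: No


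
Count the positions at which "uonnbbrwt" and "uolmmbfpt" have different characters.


String 1: 'uonnbbrwt'
String 2: 'uolmmbfpt'
Compare each position: pos 0: 'u'=='u', pos 1: 'o'=='o', pos 2: 'n'!='l', pos 3: 'n'!='m', pos 4: 'b'!='m', pos 5: 'b'=='b', pos 6: 'r'!='f', pos 7: 'w'!='p', pos 8: 't'=='t'
Differing positions: 5
Hamming distance: 5


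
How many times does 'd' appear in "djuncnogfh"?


Input string: 'djuncnogfh'
Target character: 'd'
Scan each position: s[0]='d'
Matches found at indices: 0
Total: 1


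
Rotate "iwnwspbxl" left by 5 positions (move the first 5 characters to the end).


Input: 'iwnwspbxl', shift = 5
Operation: split at index 5 and swap parts
Front part s[0:5] = 'iwnws'
Back part s[5:] = 'pbxl'
Rotated = back + front = 'pbxl' + 'iwnws'
Result: pbxliwnws


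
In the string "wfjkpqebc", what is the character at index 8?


Input string: 'wfjkpqebc'
Operation: get character at index 8
Index mapping: s[0]='w', s[1]='f', s[2]='j', s[3]='k', s[4]='p', s[5]='q', s[6]='e', s[7]='b', s[8]='c'
Result: 'c'


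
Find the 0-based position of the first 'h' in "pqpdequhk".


Input string: 'pqpdequhk'
Target: 'h'
Scanning left to right: s[0]='p', s[1]='q', s[2]='p', s[3]='d', s[4]='e', s[5]='q', s[6]='u', s[7]='h'
First match at index: 7


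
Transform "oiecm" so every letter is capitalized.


Input string: 'oiecm'
Operation: convert each letter to uppercase
Mapping: 'o'->'O', 'i'->'I', 'e'->'E', 'c'->'C', 'm'->'M'
Result: OIECM


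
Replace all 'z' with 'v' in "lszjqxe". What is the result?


Input string: 'lszjqxe'
Operation: replace 'z' with 'v'
Positions of 'z': 2
After replacement: lsvjqxe


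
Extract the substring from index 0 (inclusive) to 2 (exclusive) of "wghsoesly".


Input string: 'wghsoesly'
Operation: slice [0:2]
Extract characters: s[0]='w', s[1]='g'
Result: wg


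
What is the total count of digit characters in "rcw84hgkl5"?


Input string: 'rcw84hgkl5'
Operation: count digit characters (0-9)
Scan: 'r', 'c', 'w', '8'(digit), '4'(digit), 'h', 'g', 'k', 'l', '5'(digit)
Digits found: 3
Result: 3


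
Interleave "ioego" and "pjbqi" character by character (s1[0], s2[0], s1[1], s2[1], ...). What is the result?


String 1: 'ioego'
String 2: 'pjbqi'
Operation: alternate characters
Pairs: 'i'+'p', 'o'+'j', 'e'+'b', 'g'+'q', 'o'+'i'
Result: ipojebgqoi


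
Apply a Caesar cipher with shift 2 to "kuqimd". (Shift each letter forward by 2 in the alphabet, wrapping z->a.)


Input: 'kuqimd', shift = 2
Operation: for each letter, (position + 2) mod 26
Mapping: 'k'(10+2=12)->'m', 'u'(20+2=22)->'w', 'q'(16+2=18)->'s', 'i'(8+2=10)->'k', 'm'(12+2=14)->'o', 'd'(3+2=5)->'f'
Result: mwskof


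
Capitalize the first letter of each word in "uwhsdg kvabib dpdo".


Input string: 'uwhsdg kvabib dpdo'
Operation: capitalize first letter of each word
Word transformations: 'uwhsdg'->'Uwhsdg', 'kvabib'->'Kvabib', 'dpdo'->'Dpdo'
Result: Uwhsdg Kvabib Dpdo


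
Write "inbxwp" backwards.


Input string: 'inbxwp'
Operation: reverse character order
Original order: 'i' -> 'n' -> 'b' -> 'x' -> 'w' -> 'p'
Reversed order: 'p' -> 'w' -> 'x' -> 'b' -> 'n' -> 'i'
Result: pwxbni


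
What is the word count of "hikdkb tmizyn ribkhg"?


Input string: 'hikdkb tmizyn ribkhg'
Operation: split by spaces
Words found: 'hikdkb', 'tmizyn', 'ribkhg'
Word count: 3


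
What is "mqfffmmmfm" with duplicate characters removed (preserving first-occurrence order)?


Input: 'mqfffmmmfm'
Operation: keep first occurrence of each character
Scan: s[0]='m' new -> keep; s[1]='q' new -> keep; s[2]='f' new -> keep; s[3]='f' seen -> skip; s[4]='f' seen -> skip; s[5]='m' seen -> skip; s[6]='m' seen -> skip; s[7]='m' seen -> skip; s[8]='f' seen -> skip; s[9]='m' seen -> skip
Result: mqf


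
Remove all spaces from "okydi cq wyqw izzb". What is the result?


Input string: 'okydi cq wyqw izzb'
Operation: remove all spaces
Words: 'okydi', 'cq', 'wyqw', 'izzb'
Join without spaces: okydicqwyqwizzb


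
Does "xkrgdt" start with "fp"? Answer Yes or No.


Input string: 'xkrgdt'
Prefix to check: 'fp'
First 2 characters of input: 'xk'
Match: False
Result: No


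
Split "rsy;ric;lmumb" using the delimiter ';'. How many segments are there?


Input string: 'rsy;ric;lmumb'
Delimiter: ';'
Split result: 'rsy', 'ric', 'lmumb'
Number of parts: 3


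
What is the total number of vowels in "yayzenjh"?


Input string: 'yayzenjh'
Operation: count vowels (a, e, i, o, u)
Scan: s[0]='y', s[1]='a' (vowel), s[2]='y', s[3]='z', s[4]='e' (vowel), s[5]='n', s[6]='j', s[7]='h'
Vowels found: 2
Result: 2


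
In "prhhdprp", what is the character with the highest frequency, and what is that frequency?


Input: 'prhhdprp'
Operation: tally each character
Counts: 'd':1, 'h':2, 'p':3, 'r':2
Maximum: 'p' appears 3 times


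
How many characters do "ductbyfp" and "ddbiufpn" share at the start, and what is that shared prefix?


String 1: 'ductbyfp'
String 2: 'ddbiufpn'
Compare position by position:
pos 0: 'd' vs 'd' match
pos 1: 'u' vs 'd' differ -> stop
Longest common prefix: "d" (length 1)


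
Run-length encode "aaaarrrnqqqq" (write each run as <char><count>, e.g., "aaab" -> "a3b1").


Input: 'aaaarrrnqqqq'
Operation: identify consecutive runs
Runs: 'aaaa' -> a4, 'rrr' -> r3, 'n' -> n1, 'qqqq' -> q4
Encoded: a4r3n1q4


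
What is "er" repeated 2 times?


Input string: 'er'
Operation: repeat 2 times
Concatenation: 'er' + 'er'
Result: erer


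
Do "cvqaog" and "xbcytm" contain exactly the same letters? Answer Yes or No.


String 1: 'cvqaog' -> sorted: 'acgoqv'
String 2: 'xbcytm' -> sorted: 'bcmtxy'
Compare sorted forms: 'acgoqv' != 'bcmtxy'
Anagram: No


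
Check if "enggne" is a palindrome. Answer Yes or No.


Input string: 'enggne'
Reversed: 'enggne'
Compare pairs: s[0]='e' vs s[5]='e' (match), s[1]='n' vs s[4]='n' (match), s[2]='g' vs s[3]='g' (match)
Palindrome: Yes


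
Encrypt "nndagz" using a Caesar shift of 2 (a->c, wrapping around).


Input: 'nndagz', shift = 2
Operation: for each letter, (position + 2) mod 26
Mapping: 'n'(13+2=15)->'p', 'n'(13+2=15)->'p', 'd'(3+2=5)->'f', 'a'(0+2=2)->'c', 'g'(6+2=8)->'i', 'z'(25+2=27, 27 mod 26=1)->'b'
Result: ppfcib


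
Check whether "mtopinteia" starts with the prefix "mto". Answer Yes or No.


Input string: 'mtopinteia'
Prefix to check: 'mto'
First 3 characters of input: 'mto'
Match: True
Result: Yes


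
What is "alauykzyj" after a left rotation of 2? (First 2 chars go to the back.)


Input: 'alauykzyj', shift = 2
Operation: split at index 2 and swap parts
Front part s[0:2] = 'al'
Back part s[2:] = 'auykzyj'
Rotated = back + front = 'auykzyj' + 'al'
Result: auykzyjal


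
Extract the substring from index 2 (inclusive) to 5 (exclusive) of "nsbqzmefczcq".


Input string: 'nsbqzmefczcq'
Operation: slice [2:5]
Extract characters: s[2]='b', s[3]='q', s[4]='z'
Result: bqz


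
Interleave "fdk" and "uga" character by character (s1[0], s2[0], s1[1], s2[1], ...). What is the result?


String 1: 'fdk'
String 2: 'uga'
Operation: alternate characters
Pairs: 'f'+'u', 'd'+'g', 'k'+'a'
Result: fudgka


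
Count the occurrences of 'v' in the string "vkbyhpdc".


Input string: 'vkbyhpdc'
Target character: 'v'
Scan each position: s[0]='v'
Matches found at indices: 0
Total: 1


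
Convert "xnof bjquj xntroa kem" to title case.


Input string: 'xnof bjquj xntroa kem'
Operation: capitalize first letter of each word
Word transformations: 'xnof'->'Xnof', 'bjquj'->'Bjquj', 'xntroa'->'Xntroa', 'kem'->'Kem'
Result: Xnof Bjquj Xntroa Kem


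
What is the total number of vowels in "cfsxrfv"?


Input string: 'cfsxrfv'
Operation: count vowels (a, e, i, o, u)
Scan: s[0]='c', s[1]='f', s[2]='s', s[3]='x', s[4]='r', s[5]='f', s[6]='v'
Vowels found: 0
Result: 0


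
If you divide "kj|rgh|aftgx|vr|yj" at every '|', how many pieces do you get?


Input string: 'kj|rgh|aftgx|vr|yj'
Delimiter: '|'
Split result: 'kj', 'rgh', 'aftgx', 'vr', 'yj'
Number of parts: 5


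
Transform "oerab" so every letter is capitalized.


Input string: 'oerab'
Operation: convert each letter to uppercase
Mapping: 'o'->'O', 'e'->'E', 'r'->'R', 'a'->'A', 'b'->'B'
Result: OERAB


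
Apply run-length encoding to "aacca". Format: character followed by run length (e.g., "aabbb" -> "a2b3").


Input: 'aacca'
Operation: identify consecutive runs
Runs: 'aa' -> a2, 'cc' -> c2, 'a' -> a1
Encoded: a2c2a1


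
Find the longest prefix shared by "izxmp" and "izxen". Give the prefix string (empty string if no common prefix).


String 1: 'izxmp'
String 2: 'izxen'
Compare position by position:
pos 0: 'i' vs 'i' match
pos 1: 'z' vs 'z' match
pos 2: 'x' vs 'x' match
pos 3: 'm' vs 'e' differ -> stop
Longest common prefix: "izx" (length 3)


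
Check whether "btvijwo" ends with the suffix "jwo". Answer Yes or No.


Input string: 'btvijwo'
Suffix to check: 'jwo'
Last 3 characters of input: 'jwo'
Match: True
Result: Yes


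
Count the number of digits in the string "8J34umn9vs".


Input string: '8J34umn9vs'
Operation: count digit characters (0-9)
Scan: '8'(digit), 'J', '3'(digit), '4'(digit), 'u', 'm', 'n', '9'(digit), 'v', 's'
Digits found: 4
Result: 4


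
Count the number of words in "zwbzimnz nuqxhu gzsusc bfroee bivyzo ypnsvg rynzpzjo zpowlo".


Input string: 'zwbzimnz nuqxhu gzsusc bfroee bivyzo ypnsvg rynzpzjo zpowlo'
Operation: split by spaces
Words found: 'zwbzimnz', 'nuqxhu', 'gzsusc', 'bfroee', 'bivyzo', 'ypnsvg', 'rynzpzjo', 'zpowlo'
Word count: 8


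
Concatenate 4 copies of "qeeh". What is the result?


Input string: 'qeeh'
Operation: repeat 4 times
Concatenation: 'qeeh' + 'qeeh' + 'qeeh' + 'qeeh'
Result: qeehqeehqeehqeeh


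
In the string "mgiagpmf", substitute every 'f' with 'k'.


Input string: 'mgiagpmf'
Operation: replace 'f' with 'k'
Positions of 'f': 7
After replacement: mgiagpmk


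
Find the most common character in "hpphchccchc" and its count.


Input: 'hpphchccchc'
Operation: tally each character
Counts: 'c':5, 'h':4, 'p':2
Maximum: 'c' appears 5 times


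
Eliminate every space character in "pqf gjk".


Input string: 'pqf gjk'
Operation: remove all spaces
Words: 'pqf', 'gjk'
Join without spaces: pqfgjk


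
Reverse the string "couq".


Input string: 'couq'
Operation: reverse character order
Original order: 'c' -> 'o' -> 'u' -> 'q'
Reversed order: 'q' -> 'u' -> 'o' -> 'c'
Result: quoc


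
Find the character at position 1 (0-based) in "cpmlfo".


Input string: 'cpmlfo'
Operation: get character at index 1
Index mapping: s[0]='c', s[1]='p'
Result: 'p'


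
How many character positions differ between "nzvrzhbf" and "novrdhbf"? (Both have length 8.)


String 1: 'nzvrzhbf'
String 2: 'novrdhbf'
Compare each position: pos 0: 'n'=='n', pos 1: 'z'!='o', pos 2: 'v'=='v', pos 3: 'r'=='r', pos 4: 'z'!='d', pos 5: 'h'=='h', pos 6: 'b'=='b', pos 7: 'f'=='f'
Differing positions: 2
Hamming distance: 2


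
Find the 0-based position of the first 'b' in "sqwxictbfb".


Input string: 'sqwxictbfb'
Target: 'b'
Scanning left to right: s[0]='s', s[1]='q', s[2]='w', s[3]='x', s[4]='i', s[5]='c', s[6]='t', s[7]='b'
First match at index: 7


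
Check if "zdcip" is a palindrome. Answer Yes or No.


Input string: 'zdcip'
Reversed: 'picdz'
Compare pairs: s[0]='z' vs s[4]='p' (mismatch), s[1]='d' vs s[3]='i' (mismatch)
Palindrome: No


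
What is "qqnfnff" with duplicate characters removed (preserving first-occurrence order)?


Input: 'qqnfnff'
Operation: keep first occurrence of each character
Scan: s[0]='q' new -> keep; s[1]='q' seen -> skip; s[2]='n' new -> keep; s[3]='f' new -> keep; s[4]='n' seen -> skip; s[5]='f' seen -> skip; s[6]='f' seen -> skip
Result: qnf


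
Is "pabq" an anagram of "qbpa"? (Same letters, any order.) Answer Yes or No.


String 1: 'qbpa' -> sorted: 'abpq'
String 2: 'pabq' -> sorted: 'abpq'
Compare sorted forms: 'abpq' == 'abpq'
Anagram: Yes


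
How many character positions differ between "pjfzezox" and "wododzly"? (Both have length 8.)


String 1: 'pjfzezox'
String 2: 'wododzly'
Compare each position: pos 0: 'p'!='w', pos 1: 'j'!='o', pos 2: 'f'!='d', pos 3: 'z'!='o', pos 4: 'e'!='d', pos 5: 'z'=='z', pos 6: 'o'!='l', pos 7: 'x'!='y'
Differing positions: 7
Hamming distance: 7


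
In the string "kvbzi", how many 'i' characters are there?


Input string: 'kvbzi'
Target character: 'i'
Scan each position: s[4]='i'
Matches found at indices: 4
Total: 1


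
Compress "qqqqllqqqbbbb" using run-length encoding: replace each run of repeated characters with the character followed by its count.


Input: 'qqqqllqqqbbbb'
Operation: identify consecutive runs
Runs: 'qqqq' -> q4, 'll' -> l2, 'qqq' -> q3, 'bbbb' -> b4
Encoded: q4l2q3b4


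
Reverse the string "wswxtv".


Input string: 'wswxtv'
Operation: reverse character order
Original order: 'w' -> 's' -> 'w' -> 'x' -> 't' -> 'v'
Reversed order: 'v' -> 't' -> 'x' -> 'w' -> 's' -> 'w'
Result: vtxwsw


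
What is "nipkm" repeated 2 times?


Input string: 'nipkm'
Operation: repeat 2 times
Concatenation: 'nipkm' + 'nipkm'
Result: nipkmnipkm


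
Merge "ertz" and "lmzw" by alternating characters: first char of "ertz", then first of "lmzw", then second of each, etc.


String 1: 'ertz'
String 2: 'lmzw'
Operation: alternate characters
Pairs: 'e'+'l', 'r'+'m', 't'+'z', 'z'+'w'
Result: elrmtzzw


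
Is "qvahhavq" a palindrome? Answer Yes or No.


Input string: 'qvahhavq'
Reversed: 'qvahhavq'
Compare pairs: s[0]='q' vs s[7]='q' (match), s[1]='v' vs s[6]='v' (match), s[2]='a' vs s[5]='a' (match), s[3]='h' vs s[4]='h' (match)
Palindrome: Yes


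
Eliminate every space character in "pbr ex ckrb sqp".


Input string: 'pbr ex ckrb sqp'
Operation: remove all spaces
Words: 'pbr', 'ex', 'ckrb', 'sqp'
Join without spaces: pbrexckrbsqp


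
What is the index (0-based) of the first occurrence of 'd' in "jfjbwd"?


Input string: 'jfjbwd'
Target: 'd'
Scanning left to right: s[0]='j', s[1]='f', s[2]='j', s[3]='b', s[4]='w', s[5]='d'
First match at index: 5


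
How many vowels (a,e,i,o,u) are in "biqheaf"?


Input string: 'biqheaf'
Operation: count vowels (a, e, i, o, u)
Scan: s[0]='b', s[1]='i' (vowel), s[2]='q', s[3]='h', s[4]='e' (vowel), s[5]='a' (vowel), s[6]='f'
Vowels found: 3
Result: 3


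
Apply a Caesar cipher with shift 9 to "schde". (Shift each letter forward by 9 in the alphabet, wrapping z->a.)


Input: 'schde', shift = 9
Operation: for each letter, (position + 9) mod 26
Mapping: 's'(18+9=27, 27 mod 26=1)->'b', 'c'(2+9=11)->'l', 'h'(7+9=16)->'q', 'd'(3+9=12)->'m', 'e'(4+9=13)->'n'
Result: blqmn


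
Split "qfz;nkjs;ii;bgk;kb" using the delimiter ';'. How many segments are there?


Input string: 'qfz;nkjs;ii;bgk;kb'
Delimiter: ';'
Split result: 'qfz', 'nkjs', 'ii', 'bgk', 'kb'
Number of parts: 5


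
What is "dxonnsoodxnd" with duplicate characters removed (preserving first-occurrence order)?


Input: 'dxonnsoodxnd'
Operation: keep first occurrence of each character
Scan: s[0]='d' new -> keep; s[1]='x' new -> keep; s[2]='o' new -> keep; s[3]='n' new -> keep; s[4]='n' seen -> skip; s[5]='s' new -> keep; s[6]='o' seen -> skip; s[7]='o' seen -> skip; s[8]='d' seen -> skip; s[9]='x' seen -> skip; s[10]='n' seen -> skip; s[11]='d' seen -> skip
Result: dxons


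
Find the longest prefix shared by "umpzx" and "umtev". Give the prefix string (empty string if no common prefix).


String 1: 'umpzx'
String 2: 'umtev'
Compare position by position:
pos 0: 'u' vs 'u' match
pos 1: 'm' vs 'm' match
pos 2: 'p' vs 't' differ -> stop
Longest common prefix: "um" (length 2)


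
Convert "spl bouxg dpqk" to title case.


Input string: 'spl bouxg dpqk'
Operation: capitalize first letter of each word
Word transformations: 'spl'->'Spl', 'bouxg'->'Bouxg', 'dpqk'->'Dpqk'
Result: Spl Bouxg Dpqk


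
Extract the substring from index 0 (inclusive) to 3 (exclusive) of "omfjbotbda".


Input string: 'omfjbotbda'
Operation: slice [0:3]
Extract characters: s[0]='o', s[1]='m', s[2]='f'
Result: omf


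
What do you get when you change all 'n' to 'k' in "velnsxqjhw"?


Input string: 'velnsxqjhw'
Operation: replace 'n' with 'k'
Positions of 'n': 3
After replacement: velksxqjhw


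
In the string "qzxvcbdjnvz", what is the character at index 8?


Input string: 'qzxvcbdjnvz'
Operation: get character at index 8
Index mapping: s[0]='q', s[1]='z', s[2]='x', s[3]='v', s[4]='c', s[5]='b', s[6]='d', s[7]='j', s[8]='n'
Result: 'n'


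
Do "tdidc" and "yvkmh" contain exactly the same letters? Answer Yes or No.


String 1: 'tdidc' -> sorted: 'cddit'
String 2: 'yvkmh' -> sorted: 'hkmvy'
Compare sorted forms: 'cddit' != 'hkmvy'
Anagram: No


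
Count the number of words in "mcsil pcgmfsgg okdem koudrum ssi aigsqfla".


Input string: 'mcsil pcgmfsgg okdem koudrum ssi aigsqfla'
Operation: split by spaces
Words found: 'mcsil', 'pcgmfsgg', 'okdem', 'koudrum', 'ssi', 'aigsqfla'
Word count: 6


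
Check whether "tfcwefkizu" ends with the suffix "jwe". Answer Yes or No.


Input string: 'tfcwefkizu'
Suffix to check: 'jwe'
Last 3 characters of input: 'izu'
Match: False
Result: No


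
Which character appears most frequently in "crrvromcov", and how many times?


Input: 'crrvromcov'
Operation: tally each character
Counts: 'c':2, 'm':1, 'o':2, 'r':3, 'v':2
Maximum: 'r' appears 3 times


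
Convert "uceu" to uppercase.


Input string: 'uceu'
Operation: convert each letter to uppercase
Mapping: 'u'->'U', 'c'->'C', 'e'->'E', 'u'->'U'
Result: UCEU


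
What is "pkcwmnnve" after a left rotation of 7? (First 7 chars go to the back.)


Input: 'pkcwmnnve', shift = 7
Operation: split at index 7 and swap parts
Front part s[0:7] = 'pkcwmnn'
Back part s[7:] = 've'
Rotated = back + front = 've' + 'pkcwmnn'
Result: vepkcwmnn


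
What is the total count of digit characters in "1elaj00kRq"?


Input string: '1elaj00kRq'
Operation: count digit characters (0-9)
Scan: '1'(digit), 'e', 'l', 'a', 'j', '0'(digit), '0'(digit), 'k', 'R', 'q'
Digits found: 3
Result: 3


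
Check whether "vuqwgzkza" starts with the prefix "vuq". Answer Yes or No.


Input string: 'vuqwgzkza'
Prefix to check: 'vuq'
First 3 characters of input: 'vuq'
Match: True
Result: Yes


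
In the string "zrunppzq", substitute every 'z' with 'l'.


Input string: 'zrunppzq'
Operation: replace 'z' with 'l'
Positions of 'z': 0, 6
After replacement: lrunpplq


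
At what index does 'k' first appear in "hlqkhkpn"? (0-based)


Input string: 'hlqkhkpn'
Target: 'k'
Scanning left to right: s[0]='h', s[1]='l', s[2]='q', s[3]='k'
First match at index: 3


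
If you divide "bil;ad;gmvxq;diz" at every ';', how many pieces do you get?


Input string: 'bil;ad;gmvxq;diz'
Delimiter: ';'
Split result: 'bil', 'ad', 'gmvxq', 'diz'
Number of parts: 4


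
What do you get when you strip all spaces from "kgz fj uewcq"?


Input string: 'kgz fj uewcq'
Operation: remove all spaces
Words: 'kgz', 'fj', 'uewcq'
Join without spaces: kgzfjuewcq


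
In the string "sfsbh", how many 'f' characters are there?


Input string: 'sfsbh'
Target character: 'f'
Scan each position: s[1]='f'
Matches found at indices: 1
Total: 1


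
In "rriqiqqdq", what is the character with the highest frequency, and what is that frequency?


Input: 'rriqiqqdq'
Operation: tally each character
Counts: 'd':1, 'i':2, 'q':4, 'r':2
Maximum: 'q' appears 4 times


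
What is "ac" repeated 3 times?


Input string: 'ac'
Operation: repeat 3 times
Concatenation: 'ac' + 'ac' + 'ac'
Result: acacac


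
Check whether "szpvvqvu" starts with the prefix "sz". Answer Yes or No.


Input string: 'szpvvqvu'
Prefix to check: 'sz'
First 2 characters of input: 'sz'
Match: True
Result: Yes


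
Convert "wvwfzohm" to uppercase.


Input string: 'wvwfzohm'
Operation: convert each letter to uppercase
Mapping: 'w'->'W', 'v'->'V', 'w'->'W', 'f'->'F', 'z'->'Z', 'o'->'O', 'h'->'H', 'm'->'M'
Result: WVWFZOHM


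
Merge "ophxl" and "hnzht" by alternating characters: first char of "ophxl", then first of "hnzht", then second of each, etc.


String 1: 'ophxl'
String 2: 'hnzht'
Operation: alternate characters
Pairs: 'o'+'h', 'p'+'n', 'h'+'z', 'x'+'h', 'l'+'t'
Result: ohpnhzxhlt


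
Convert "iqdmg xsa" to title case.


Input string: 'iqdmg xsa'
Operation: capitalize first letter of each word
Word transformations: 'iqdmg'->'Iqdmg', 'xsa'->'Xsa'
Result: Iqdmg Xsa


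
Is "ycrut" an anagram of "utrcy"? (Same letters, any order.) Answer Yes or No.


String 1: 'utrcy' -> sorted: 'crtuy'
String 2: 'ycrut' -> sorted: 'crtuy'
Compare sorted forms: 'crtuy' == 'crtuy'
Anagram: Yes


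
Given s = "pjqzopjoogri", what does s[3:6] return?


Input string: 'pjqzopjoogri'
Operation: slice [3:6]
Extract characters: s[3]='z', s[4]='o', s[5]='p'
Result: zop


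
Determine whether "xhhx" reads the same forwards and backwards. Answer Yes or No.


Input string: 'xhhx'
Reversed: 'xhhx'
Compare pairs: s[0]='x' vs s[3]='x' (match), s[1]='h' vs s[2]='h' (match)
Palindrome: Yes


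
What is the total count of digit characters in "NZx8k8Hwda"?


Input string: 'NZx8k8Hwda'
Operation: count digit characters (0-9)
Scan: 'N', 'Z', 'x', '8'(digit), 'k', '8'(digit), 'H', 'w', 'd', 'a'
Digits found: 2
Result: 2


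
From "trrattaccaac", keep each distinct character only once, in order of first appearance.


Input: 'trrattaccaac'
Operation: keep first occurrence of each character
Scan: s[0]='t' new -> keep; s[1]='r' new -> keep; s[2]='r' seen -> skip; s[3]='a' new -> keep; s[4]='t' seen -> skip; s[5]='t' seen -> skip; s[6]='a' seen -> skip; s[7]='c' new -> keep; s[8]='c' seen -> skip; s[9]='a' seen -> skip; s[10]='a' seen -> skip; s[11]='c' seen -> skip
Result: trac


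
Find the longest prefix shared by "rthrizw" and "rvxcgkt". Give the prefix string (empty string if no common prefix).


String 1: 'rthrizw'
String 2: 'rvxcgkt'
Compare position by position:
pos 0: 'r' vs 'r' match
pos 1: 't' vs 'v' differ -> stop
Longest common prefix: "r" (length 1)


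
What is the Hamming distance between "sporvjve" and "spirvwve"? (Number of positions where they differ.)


String 1: 'sporvjve'
String 2: 'spirvwve'
Compare each position: pos 0: 's'=='s', pos 1: 'p'=='p', pos 2: 'o'!='i', pos 3: 'r'=='r', pos 4: 'v'=='v', pos 5: 'j'!='w', pos 6: 'v'=='v', pos 7: 'e'=='e'
Differing positions: 2
Hamming distance: 2


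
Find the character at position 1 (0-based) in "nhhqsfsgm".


Input string: 'nhhqsfsgm'
Operation: get character at index 1
Index mapping: s[0]='n', s[1]='h'
Result: 'h'


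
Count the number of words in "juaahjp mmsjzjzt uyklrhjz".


Input string: 'juaahjp mmsjzjzt uyklrhjz'
Operation: split by spaces
Words found: 'juaahjp', 'mmsjzjzt', 'uyklrhjz'
Word count: 3


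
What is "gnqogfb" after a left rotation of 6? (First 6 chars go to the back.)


Input: 'gnqogfb', shift = 6
Operation: split at index 6 and swap parts
Front part s[0:6] = 'gnqogf'
Back part s[6:] = 'b'
Rotated = back + front = 'b' + 'gnqogf'
Result: bgnqogf


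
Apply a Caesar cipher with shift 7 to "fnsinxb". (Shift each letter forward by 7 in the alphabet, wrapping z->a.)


Input: 'fnsinxb', shift = 7
Operation: for each letter, (position + 7) mod 26
Mapping: 'f'(5+7=12)->'m', 'n'(13+7=20)->'u', 's'(18+7=25)->'z', 'i'(8+7=15)->'p', 'n'(13+7=20)->'u', 'x'(23+7=30, 30 mod 26=4)->'e', 'b'(1+7=8)->'i'
Result: muzpuei


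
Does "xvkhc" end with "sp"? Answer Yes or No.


Input string: 'xvkhc'
Suffix to check: 'sp'
Last 2 characters of input: 'hc'
Match: False
Result: No


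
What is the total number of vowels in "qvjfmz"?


Input string: 'qvjfmz'
Operation: count vowels (a, e, i, o, u)
Scan: s[0]='q', s[1]='v', s[2]='j', s[3]='f', s[4]='m', s[5]='z'
Vowels found: 0
Result: 0


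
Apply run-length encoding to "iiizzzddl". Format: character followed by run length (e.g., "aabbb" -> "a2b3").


Input: 'iiizzzddl'
Operation: identify consecutive runs
Runs: 'iii' -> i3, 'zzz' -> z3, 'dd' -> d2, 'l' -> l1
Encoded: i3z3d2l1


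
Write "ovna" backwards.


Input string: 'ovna'
Operation: reverse character order
Original order: 'o' -> 'v' -> 'n' -> 'a'
Reversed order: 'a' -> 'n' -> 'v' -> 'o'
Result: anvo


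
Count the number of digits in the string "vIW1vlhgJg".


Input string: 'vIW1vlhgJg'
Operation: count digit characters (0-9)
Scan: 'v', 'I', 'W', '1'(digit), 'v', 'l', 'h', 'g', 'J', 'g'
Digits found: 1
Result: 1


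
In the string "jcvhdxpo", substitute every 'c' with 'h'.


Input string: 'jcvhdxpo'
Operation: replace 'c' with 'h'
Positions of 'c': 1
After replacement: jhvhdxpo


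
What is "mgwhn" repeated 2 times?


Input string: 'mgwhn'
Operation: repeat 2 times
Concatenation: 'mgwhn' + 'mgwhn'
Result: mgwhnmgwhn


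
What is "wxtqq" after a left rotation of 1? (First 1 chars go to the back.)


Input: 'wxtqq', shift = 1
Operation: split at index 1 and swap parts
Front part s[0:1] = 'w'
Back part s[1:] = 'xtqq'
Rotated = back + front = 'xtqq' + 'w'
Result: xtqqw


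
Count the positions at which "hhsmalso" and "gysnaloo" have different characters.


String 1: 'hhsmalso'
String 2: 'gysnaloo'
Compare each position: pos 0: 'h'!='g', pos 1: 'h'!='y', pos 2: 's'=='s', pos 3: 'm'!='n', pos 4: 'a'=='a', pos 5: 'l'=='l', pos 6: 's'!='o', pos 7: 'o'=='o'
Differing positions: 4
Hamming distance: 4


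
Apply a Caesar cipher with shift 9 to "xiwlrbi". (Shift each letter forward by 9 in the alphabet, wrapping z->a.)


Input: 'xiwlrbi', shift = 9
Operation: for each letter, (position + 9) mod 26
Mapping: 'x'(23+9=32, 32 mod 26=6)->'g', 'i'(8+9=17)->'r', 'w'(22+9=31, 31 mod 26=5)->'f', 'l'(11+9=20)->'u', 'r'(17+9=26, 26 mod 26=0)->'a', 'b'(1+9=10)->'k', 'i'(8+9=17)->'r'
Result: grfuakr


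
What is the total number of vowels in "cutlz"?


Input string: 'cutlz'
Operation: count vowels (a, e, i, o, u)
Scan: s[0]='c', s[1]='u' (vowel), s[2]='t', s[3]='l', s[4]='z'
Vowels found: 1
Result: 1


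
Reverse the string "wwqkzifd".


Input string: 'wwqkzifd'
Operation: reverse character order
Original order: 'w' -> 'w' -> 'q' -> 'k' -> 'z' -> 'i' -> 'f' -> 'd'
Reversed order: 'd' -> 'f' -> 'i' -> 'z' -> 'k' -> 'q' -> 'w' -> 'w'
Result: dfizkqww


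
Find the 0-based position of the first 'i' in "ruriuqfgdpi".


Input string: 'ruriuqfgdpi'
Target: 'i'
Scanning left to right: s[0]='r', s[1]='u', s[2]='r', s[3]='i'
First match at index: 3


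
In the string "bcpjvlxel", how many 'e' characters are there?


Input string: 'bcpjvlxel'
Target character: 'e'
Scan each position: s[7]='e'
Matches found at indices: 7
Total: 1
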